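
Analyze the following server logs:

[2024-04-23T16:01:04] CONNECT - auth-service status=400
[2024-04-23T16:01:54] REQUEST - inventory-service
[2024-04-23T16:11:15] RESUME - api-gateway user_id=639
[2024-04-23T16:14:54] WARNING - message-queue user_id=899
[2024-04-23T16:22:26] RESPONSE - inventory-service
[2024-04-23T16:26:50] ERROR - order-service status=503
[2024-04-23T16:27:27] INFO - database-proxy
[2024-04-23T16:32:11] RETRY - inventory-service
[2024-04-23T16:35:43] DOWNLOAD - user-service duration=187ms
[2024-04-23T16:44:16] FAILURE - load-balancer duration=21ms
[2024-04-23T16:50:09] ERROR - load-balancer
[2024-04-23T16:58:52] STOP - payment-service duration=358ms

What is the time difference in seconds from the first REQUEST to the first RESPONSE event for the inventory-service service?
1232

To find the time between events:

1. Locate the first REQUEST event for inventory-service: 2024-04-23T16:01:54
2. Locate the first RESPONSE event for inventory-service: 2024-04-23T16:22:26
3. Calculate the difference: 2024-04-23T16:22:26 - 2024-04-23T16:01:54 = 1232 seconds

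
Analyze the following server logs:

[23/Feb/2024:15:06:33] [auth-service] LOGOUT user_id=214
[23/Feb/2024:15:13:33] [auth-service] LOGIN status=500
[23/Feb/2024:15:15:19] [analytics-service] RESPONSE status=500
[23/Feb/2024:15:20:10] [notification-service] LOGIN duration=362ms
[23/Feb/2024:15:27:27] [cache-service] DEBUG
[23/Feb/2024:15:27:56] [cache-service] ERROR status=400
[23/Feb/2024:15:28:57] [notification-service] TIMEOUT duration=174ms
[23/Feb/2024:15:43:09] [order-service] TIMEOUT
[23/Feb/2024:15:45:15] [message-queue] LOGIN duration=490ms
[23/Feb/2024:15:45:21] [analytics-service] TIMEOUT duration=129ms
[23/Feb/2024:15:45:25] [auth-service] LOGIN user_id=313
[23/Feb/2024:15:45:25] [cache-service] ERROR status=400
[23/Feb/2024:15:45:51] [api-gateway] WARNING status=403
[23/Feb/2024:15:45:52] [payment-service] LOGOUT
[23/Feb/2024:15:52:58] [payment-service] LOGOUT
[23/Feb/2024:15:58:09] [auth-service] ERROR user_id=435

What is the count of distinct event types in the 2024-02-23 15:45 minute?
5

To count unique event types:

1. Filter events in the minute starting at 2024-02-23 15:45
2. Extract event types from matching entries
3. Count unique types: 5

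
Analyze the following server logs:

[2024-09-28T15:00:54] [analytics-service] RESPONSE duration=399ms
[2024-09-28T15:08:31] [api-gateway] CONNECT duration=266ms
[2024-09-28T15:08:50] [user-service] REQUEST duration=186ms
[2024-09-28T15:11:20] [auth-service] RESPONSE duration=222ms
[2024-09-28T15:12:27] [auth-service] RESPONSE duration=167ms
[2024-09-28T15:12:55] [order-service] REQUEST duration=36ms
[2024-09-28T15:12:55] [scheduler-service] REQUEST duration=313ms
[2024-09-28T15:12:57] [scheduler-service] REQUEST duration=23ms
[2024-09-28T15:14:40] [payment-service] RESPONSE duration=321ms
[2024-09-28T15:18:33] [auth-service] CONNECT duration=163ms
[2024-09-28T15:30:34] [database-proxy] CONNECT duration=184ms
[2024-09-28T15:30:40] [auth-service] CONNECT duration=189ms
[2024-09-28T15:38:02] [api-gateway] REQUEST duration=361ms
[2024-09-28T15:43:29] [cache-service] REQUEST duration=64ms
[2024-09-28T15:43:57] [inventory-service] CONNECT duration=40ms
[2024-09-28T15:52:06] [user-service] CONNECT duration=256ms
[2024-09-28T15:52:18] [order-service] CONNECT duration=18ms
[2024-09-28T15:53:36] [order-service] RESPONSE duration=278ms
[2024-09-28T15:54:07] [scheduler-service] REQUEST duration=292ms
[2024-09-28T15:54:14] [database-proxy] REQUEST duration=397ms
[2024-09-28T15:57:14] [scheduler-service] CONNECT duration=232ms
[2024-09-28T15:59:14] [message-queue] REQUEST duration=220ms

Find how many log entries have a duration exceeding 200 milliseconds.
12

To count timeouts:

1. Threshold: 200ms
2. Extract duration from each log entry
3. Count entries where duration > 200
4. Timeout count: 12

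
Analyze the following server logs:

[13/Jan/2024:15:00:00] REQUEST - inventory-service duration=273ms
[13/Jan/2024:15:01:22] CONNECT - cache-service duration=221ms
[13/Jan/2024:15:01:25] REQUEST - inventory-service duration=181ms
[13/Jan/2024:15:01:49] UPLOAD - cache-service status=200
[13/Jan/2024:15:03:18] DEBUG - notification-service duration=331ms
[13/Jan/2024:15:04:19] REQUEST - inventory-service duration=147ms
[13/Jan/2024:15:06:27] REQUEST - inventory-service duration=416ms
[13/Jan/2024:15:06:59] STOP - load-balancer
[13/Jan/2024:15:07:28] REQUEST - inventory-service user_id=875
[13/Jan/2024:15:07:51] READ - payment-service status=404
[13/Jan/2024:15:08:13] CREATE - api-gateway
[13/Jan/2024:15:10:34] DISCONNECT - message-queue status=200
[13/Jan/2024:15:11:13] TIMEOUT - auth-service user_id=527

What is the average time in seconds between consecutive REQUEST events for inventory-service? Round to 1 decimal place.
112.0

To calculate average interval:

1. Find all REQUEST events for inventory-service in order
2. Calculate time gaps between consecutive events
3. Compute mean of gaps: 448 / 4 = 112.0 seconds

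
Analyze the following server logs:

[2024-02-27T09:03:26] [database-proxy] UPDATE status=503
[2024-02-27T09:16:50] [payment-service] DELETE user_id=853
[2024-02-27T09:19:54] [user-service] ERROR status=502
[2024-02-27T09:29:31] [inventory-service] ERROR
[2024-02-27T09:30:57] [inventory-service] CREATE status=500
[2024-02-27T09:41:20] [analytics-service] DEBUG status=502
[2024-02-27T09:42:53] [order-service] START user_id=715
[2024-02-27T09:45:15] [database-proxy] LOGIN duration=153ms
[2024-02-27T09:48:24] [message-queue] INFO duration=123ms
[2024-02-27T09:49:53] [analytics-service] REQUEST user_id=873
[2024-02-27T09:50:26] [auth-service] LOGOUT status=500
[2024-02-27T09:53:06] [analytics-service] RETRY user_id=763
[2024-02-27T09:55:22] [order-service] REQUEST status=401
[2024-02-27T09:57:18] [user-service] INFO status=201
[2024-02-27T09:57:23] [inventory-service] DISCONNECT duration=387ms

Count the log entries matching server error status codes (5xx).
5

To find matching entries:

1. Pattern to match: server error status codes (5xx)
2. Scan each log entry for the pattern
3. Count matches: 5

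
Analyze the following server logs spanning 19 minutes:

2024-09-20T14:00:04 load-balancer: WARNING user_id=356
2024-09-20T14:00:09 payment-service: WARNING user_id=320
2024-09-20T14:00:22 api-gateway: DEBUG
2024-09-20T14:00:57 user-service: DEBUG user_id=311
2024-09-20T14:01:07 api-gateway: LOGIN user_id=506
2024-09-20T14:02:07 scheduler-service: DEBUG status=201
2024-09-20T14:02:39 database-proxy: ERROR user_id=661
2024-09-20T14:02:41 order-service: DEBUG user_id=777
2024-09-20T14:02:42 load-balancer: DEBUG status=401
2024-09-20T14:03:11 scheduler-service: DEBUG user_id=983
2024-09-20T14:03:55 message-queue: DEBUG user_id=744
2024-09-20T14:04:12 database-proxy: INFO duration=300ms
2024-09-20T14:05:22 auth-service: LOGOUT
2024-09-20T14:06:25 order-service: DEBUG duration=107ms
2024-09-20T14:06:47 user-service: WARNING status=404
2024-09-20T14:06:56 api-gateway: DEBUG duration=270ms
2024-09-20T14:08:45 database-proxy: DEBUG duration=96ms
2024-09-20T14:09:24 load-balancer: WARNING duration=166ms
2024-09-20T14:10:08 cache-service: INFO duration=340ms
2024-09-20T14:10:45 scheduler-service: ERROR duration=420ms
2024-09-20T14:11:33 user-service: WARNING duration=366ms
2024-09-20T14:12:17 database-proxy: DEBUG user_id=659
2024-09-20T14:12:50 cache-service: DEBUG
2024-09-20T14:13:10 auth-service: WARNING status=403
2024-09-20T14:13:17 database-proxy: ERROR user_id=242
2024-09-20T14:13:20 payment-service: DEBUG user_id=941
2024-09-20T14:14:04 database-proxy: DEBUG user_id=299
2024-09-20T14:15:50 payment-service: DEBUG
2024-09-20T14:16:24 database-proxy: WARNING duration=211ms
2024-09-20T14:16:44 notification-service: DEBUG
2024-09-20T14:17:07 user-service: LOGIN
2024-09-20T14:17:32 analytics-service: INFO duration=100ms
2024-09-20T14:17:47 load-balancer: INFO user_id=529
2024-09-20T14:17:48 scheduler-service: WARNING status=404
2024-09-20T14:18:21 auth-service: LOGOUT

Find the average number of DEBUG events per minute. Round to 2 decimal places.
0.84

To calculate the rate:

1. Count total DEBUG events: 16
2. Total time period: 19 minutes
3. Rate = 16 / 19 = 0.84 events per minute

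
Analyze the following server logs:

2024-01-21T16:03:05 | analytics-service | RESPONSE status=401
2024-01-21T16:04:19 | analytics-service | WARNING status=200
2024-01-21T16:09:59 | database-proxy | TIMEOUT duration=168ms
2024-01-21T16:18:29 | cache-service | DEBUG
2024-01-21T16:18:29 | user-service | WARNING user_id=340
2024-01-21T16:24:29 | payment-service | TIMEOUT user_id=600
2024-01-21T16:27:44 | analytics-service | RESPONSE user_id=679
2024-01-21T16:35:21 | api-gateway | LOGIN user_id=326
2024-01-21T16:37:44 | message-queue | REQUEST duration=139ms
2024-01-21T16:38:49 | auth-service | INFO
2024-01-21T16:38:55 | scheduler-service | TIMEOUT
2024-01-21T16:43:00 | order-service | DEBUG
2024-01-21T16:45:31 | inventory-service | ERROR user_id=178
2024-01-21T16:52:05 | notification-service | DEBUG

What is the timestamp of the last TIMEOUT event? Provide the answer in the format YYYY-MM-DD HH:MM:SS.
2024-01-21 16:38:55

To find the last event:

1. Filter for all TIMEOUT events
2. Sort by timestamp
3. Select the last one
4. Timestamp: 2024-01-21 16:38:55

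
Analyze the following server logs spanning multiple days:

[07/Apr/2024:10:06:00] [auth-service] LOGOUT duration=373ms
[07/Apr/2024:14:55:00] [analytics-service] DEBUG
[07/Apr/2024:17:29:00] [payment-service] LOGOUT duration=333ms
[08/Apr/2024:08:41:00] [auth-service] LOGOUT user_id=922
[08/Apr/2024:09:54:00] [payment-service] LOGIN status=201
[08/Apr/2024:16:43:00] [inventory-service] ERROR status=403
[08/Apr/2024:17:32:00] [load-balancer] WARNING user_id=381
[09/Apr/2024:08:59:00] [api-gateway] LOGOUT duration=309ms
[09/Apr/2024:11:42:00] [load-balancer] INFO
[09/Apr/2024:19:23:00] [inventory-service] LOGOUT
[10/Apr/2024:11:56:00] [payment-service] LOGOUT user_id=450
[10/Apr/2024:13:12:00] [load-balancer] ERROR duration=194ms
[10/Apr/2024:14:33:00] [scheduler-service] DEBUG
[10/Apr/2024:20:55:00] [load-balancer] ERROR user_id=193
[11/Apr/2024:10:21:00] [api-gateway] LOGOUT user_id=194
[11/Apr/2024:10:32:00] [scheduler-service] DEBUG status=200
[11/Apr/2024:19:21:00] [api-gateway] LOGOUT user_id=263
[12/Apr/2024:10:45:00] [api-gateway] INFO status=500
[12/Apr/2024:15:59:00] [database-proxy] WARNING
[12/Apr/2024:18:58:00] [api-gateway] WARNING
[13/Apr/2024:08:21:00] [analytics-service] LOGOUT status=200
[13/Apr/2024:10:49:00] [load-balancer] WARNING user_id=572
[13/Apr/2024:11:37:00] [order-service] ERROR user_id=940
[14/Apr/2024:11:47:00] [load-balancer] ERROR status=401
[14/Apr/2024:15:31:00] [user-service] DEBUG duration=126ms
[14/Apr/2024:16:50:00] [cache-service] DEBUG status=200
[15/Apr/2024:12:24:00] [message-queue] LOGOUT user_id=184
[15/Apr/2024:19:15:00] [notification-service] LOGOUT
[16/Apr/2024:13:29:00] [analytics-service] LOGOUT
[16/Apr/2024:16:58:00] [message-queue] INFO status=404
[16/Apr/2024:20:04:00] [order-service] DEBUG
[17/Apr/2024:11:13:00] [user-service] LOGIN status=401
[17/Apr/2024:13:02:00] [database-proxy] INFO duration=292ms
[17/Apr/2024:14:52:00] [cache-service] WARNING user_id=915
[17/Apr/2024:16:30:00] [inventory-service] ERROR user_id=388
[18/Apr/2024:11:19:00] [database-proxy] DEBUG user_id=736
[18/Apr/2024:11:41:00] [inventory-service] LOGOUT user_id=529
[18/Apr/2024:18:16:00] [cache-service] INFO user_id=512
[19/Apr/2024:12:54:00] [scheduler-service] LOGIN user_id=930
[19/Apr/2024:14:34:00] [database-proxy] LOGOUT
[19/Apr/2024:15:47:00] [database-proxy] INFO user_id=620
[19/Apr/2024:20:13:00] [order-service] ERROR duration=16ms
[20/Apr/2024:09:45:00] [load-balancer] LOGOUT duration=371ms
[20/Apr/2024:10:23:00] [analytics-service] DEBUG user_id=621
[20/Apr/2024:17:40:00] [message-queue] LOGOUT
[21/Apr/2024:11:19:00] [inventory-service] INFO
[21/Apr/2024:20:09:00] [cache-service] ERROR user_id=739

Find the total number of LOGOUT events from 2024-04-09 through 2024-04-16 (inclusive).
9

To filter by date range:

1. Date range: 2024-04-09 through 2024-04-16, both dates inclusive
2. Filter for LOGOUT events whose date falls in this range
3. Count matching events: 9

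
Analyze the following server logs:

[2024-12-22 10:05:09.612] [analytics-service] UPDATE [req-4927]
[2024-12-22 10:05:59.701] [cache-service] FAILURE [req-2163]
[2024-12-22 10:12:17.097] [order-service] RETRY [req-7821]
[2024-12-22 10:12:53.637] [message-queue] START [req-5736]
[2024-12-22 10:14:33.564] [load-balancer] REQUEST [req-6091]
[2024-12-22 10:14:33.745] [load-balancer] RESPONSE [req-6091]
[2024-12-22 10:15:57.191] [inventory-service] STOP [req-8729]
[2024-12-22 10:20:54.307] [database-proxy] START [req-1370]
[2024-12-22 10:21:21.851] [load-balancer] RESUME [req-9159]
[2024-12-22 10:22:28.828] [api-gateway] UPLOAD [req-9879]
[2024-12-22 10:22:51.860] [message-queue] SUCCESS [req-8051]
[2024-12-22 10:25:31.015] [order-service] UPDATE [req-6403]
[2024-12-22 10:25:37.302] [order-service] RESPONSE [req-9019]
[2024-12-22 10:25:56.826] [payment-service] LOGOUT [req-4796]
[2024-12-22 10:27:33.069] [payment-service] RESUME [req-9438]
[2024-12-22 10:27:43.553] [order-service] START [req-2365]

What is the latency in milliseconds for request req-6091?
181

To calculate latency:

1. Find REQUEST with id req-6091: 2024-12-22 10:14:33.564
2. Find RESPONSE with id req-6091: 2024-12-22 10:14:33.745
3. Latency: 2024-12-22 10:14:33.745 - 2024-12-22 10:14:33.564 = 181ms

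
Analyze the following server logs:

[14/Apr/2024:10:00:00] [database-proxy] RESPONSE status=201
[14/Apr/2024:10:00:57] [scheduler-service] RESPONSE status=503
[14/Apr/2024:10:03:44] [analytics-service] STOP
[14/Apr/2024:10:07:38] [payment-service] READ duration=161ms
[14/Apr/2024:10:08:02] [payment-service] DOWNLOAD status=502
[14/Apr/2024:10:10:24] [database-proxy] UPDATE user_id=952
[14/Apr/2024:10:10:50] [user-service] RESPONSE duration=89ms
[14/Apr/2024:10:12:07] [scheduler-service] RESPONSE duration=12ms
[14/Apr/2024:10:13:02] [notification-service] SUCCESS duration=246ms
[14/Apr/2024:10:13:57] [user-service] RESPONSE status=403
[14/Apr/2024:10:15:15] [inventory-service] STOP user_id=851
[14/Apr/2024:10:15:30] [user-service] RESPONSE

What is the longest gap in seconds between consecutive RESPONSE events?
593

To find the longest gap:

1. Extract all RESPONSE events in chronological order
2. Calculate time differences between consecutive events
3. Find the maximum difference
4. Longest gap: 593 seconds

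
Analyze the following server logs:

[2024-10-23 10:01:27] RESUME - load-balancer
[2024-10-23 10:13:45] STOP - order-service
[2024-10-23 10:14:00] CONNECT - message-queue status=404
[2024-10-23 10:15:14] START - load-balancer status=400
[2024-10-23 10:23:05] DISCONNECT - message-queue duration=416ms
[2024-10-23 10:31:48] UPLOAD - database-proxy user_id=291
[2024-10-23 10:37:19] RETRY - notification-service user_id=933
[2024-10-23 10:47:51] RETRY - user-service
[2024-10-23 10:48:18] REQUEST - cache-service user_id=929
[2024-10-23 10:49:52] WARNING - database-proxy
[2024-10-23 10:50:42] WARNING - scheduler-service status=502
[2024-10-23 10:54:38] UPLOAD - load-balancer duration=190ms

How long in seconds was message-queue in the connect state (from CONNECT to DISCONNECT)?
545

To calculate state duration:

1. Find CONNECT event for message-queue: 2024-10-23 10:14:00
2. Find DISCONNECT event for message-queue: 2024-10-23 10:23:05
3. Calculate duration: 2024-10-23 10:23:05 - 2024-10-23 10:14:00 = 545 seconds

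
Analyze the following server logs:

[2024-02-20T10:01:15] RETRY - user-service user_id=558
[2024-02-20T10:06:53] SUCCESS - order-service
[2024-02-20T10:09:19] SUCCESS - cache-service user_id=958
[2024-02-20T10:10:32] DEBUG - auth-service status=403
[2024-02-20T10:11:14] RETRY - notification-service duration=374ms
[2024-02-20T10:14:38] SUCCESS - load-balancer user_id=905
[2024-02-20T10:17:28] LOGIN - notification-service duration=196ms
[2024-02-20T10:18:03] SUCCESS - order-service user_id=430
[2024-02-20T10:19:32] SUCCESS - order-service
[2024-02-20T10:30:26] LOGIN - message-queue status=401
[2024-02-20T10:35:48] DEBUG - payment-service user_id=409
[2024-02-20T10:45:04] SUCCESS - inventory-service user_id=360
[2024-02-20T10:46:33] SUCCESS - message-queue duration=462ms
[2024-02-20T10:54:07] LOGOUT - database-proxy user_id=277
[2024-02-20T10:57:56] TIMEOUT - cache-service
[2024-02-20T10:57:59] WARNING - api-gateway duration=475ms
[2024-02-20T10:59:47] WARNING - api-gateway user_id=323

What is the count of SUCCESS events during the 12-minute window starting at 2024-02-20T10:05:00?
3

To count events in the time window:

1. Window boundaries: 2024-02-20T10:05:00 to 2024-02-20T10:17:00
2. Filter for SUCCESS events within this window
3. Count matching events: 3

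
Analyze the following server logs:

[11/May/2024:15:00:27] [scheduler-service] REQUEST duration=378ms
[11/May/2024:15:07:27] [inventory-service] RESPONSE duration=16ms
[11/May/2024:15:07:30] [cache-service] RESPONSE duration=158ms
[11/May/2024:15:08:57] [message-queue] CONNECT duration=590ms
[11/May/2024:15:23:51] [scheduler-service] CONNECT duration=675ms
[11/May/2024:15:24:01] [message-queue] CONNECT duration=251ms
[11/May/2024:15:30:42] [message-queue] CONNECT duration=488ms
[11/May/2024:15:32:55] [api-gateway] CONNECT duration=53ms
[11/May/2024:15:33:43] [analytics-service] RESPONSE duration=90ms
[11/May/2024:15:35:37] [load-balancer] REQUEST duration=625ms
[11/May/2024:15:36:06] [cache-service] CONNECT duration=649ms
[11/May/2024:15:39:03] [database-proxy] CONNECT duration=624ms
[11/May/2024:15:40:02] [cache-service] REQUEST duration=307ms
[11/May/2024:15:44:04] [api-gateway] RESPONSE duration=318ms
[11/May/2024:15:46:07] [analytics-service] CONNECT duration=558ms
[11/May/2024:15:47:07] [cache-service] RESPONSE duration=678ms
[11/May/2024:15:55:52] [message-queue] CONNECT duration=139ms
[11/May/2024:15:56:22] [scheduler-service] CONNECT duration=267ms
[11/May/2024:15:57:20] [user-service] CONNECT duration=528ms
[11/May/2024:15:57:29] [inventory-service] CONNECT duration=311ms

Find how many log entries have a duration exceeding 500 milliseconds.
8

To count timeouts:

1. Threshold: 500ms
2. Extract duration from each log entry
3. Count entries where duration > 500
4. Timeout count: 8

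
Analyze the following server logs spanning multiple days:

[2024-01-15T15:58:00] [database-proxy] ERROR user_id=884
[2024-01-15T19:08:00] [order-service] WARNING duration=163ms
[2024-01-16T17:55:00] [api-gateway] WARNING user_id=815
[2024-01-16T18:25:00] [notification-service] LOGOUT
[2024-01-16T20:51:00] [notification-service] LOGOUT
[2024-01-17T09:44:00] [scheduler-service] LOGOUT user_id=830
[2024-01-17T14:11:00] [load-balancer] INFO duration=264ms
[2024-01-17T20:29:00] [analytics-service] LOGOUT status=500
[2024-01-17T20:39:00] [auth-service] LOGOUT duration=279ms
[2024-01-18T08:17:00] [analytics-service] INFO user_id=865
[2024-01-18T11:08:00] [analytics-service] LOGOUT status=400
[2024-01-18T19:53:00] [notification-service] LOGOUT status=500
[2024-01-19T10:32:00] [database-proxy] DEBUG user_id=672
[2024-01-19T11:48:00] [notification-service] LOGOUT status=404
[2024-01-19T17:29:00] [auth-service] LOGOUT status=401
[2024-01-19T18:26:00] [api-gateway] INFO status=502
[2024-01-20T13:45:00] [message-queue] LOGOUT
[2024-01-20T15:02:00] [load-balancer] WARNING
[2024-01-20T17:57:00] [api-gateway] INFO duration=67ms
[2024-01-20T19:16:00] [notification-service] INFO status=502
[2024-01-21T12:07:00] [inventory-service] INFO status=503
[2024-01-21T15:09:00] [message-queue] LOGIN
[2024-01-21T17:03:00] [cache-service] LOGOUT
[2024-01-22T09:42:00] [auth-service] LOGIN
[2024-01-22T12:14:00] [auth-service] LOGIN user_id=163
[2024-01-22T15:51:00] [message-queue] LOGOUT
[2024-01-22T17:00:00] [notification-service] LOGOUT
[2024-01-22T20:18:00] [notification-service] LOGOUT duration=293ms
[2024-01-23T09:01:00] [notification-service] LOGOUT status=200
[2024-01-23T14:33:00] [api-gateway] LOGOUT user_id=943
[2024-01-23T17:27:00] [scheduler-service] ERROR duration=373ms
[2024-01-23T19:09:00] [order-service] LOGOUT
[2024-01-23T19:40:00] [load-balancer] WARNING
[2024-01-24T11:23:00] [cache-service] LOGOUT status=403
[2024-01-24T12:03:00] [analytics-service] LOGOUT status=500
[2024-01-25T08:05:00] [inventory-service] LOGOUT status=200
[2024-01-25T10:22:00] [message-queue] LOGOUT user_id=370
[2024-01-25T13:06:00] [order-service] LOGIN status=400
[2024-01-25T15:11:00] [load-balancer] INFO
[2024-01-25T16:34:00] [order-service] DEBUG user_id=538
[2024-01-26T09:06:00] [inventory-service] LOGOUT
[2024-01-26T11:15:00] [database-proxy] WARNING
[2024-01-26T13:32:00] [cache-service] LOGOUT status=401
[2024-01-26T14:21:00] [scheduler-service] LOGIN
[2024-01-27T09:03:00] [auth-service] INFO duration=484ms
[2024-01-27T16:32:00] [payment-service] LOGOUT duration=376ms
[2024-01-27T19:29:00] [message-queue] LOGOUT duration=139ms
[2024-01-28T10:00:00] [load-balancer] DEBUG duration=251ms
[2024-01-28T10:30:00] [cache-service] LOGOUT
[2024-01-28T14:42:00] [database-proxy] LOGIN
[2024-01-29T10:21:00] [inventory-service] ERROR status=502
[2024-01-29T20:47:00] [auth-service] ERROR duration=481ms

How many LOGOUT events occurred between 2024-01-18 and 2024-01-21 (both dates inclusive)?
6

To filter by date range:

1. Date range: 2024-01-18 through 2024-01-21, both dates inclusive
2. Filter for LOGOUT events whose date falls in this range
3. Count matching events: 6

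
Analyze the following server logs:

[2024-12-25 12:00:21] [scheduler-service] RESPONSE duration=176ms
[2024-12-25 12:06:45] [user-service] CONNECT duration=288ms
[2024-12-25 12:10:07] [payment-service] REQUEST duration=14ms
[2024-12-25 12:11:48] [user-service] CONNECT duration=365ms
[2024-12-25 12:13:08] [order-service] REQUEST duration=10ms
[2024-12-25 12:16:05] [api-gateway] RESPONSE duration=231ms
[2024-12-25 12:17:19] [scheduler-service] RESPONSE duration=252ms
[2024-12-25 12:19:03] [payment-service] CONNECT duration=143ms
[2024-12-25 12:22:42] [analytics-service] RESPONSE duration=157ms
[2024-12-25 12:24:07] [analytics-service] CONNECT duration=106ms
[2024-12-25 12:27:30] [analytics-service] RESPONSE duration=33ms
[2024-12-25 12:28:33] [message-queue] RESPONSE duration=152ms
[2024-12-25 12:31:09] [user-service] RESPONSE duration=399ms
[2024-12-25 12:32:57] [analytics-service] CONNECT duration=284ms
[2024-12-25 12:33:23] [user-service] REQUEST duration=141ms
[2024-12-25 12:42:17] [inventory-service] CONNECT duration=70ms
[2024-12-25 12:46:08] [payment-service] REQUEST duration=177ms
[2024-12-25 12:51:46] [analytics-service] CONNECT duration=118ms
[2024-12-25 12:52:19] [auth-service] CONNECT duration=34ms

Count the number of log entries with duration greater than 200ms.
6

To count timeouts:

1. Threshold: 200ms
2. Extract duration from each log entry
3. Count entries where duration > 200
4. Timeout count: 6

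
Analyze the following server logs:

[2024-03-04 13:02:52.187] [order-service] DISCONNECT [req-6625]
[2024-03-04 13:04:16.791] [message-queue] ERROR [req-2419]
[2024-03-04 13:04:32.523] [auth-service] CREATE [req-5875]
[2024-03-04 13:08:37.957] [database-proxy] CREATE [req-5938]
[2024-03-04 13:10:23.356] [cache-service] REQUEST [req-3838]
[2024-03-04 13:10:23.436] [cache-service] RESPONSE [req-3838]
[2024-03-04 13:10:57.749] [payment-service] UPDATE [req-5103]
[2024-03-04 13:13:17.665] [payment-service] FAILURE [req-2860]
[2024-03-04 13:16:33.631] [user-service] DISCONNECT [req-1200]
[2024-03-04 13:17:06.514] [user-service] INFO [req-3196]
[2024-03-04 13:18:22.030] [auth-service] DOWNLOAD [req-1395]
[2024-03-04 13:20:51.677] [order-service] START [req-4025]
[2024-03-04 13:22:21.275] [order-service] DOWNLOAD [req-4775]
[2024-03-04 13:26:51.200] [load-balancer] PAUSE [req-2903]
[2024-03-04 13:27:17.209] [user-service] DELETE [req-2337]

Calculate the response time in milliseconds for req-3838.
80

To calculate latency:

1. Find REQUEST with id req-3838: 2024-03-04 13:10:23.356
2. Find RESPONSE with id req-3838: 2024-03-04 13:10:23.436
3. Latency: 2024-03-04 13:10:23.436 - 2024-03-04 13:10:23.356 = 80ms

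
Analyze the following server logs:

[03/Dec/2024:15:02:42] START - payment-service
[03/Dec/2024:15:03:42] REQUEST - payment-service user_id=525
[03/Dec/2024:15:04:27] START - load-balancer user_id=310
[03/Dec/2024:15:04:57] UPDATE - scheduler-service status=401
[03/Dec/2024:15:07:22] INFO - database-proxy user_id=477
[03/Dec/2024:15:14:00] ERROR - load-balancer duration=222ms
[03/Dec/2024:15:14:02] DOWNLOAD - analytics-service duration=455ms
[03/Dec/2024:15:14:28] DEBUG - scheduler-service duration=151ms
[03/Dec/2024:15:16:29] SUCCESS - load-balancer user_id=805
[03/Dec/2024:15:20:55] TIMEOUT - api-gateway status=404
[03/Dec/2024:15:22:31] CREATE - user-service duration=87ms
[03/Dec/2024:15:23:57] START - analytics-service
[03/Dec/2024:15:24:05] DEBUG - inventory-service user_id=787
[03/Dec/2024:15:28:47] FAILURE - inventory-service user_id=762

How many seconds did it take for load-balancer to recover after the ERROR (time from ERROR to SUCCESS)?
149

To calculate recovery time:

1. Find ERROR event for load-balancer: 03/Dec/2024:15:14:00
2. Find next SUCCESS event for load-balancer: 03/Dec/2024:15:16:29
3. Recovery time: 03/Dec/2024:15:16:29 - 03/Dec/2024:15:14:00 = 149 seconds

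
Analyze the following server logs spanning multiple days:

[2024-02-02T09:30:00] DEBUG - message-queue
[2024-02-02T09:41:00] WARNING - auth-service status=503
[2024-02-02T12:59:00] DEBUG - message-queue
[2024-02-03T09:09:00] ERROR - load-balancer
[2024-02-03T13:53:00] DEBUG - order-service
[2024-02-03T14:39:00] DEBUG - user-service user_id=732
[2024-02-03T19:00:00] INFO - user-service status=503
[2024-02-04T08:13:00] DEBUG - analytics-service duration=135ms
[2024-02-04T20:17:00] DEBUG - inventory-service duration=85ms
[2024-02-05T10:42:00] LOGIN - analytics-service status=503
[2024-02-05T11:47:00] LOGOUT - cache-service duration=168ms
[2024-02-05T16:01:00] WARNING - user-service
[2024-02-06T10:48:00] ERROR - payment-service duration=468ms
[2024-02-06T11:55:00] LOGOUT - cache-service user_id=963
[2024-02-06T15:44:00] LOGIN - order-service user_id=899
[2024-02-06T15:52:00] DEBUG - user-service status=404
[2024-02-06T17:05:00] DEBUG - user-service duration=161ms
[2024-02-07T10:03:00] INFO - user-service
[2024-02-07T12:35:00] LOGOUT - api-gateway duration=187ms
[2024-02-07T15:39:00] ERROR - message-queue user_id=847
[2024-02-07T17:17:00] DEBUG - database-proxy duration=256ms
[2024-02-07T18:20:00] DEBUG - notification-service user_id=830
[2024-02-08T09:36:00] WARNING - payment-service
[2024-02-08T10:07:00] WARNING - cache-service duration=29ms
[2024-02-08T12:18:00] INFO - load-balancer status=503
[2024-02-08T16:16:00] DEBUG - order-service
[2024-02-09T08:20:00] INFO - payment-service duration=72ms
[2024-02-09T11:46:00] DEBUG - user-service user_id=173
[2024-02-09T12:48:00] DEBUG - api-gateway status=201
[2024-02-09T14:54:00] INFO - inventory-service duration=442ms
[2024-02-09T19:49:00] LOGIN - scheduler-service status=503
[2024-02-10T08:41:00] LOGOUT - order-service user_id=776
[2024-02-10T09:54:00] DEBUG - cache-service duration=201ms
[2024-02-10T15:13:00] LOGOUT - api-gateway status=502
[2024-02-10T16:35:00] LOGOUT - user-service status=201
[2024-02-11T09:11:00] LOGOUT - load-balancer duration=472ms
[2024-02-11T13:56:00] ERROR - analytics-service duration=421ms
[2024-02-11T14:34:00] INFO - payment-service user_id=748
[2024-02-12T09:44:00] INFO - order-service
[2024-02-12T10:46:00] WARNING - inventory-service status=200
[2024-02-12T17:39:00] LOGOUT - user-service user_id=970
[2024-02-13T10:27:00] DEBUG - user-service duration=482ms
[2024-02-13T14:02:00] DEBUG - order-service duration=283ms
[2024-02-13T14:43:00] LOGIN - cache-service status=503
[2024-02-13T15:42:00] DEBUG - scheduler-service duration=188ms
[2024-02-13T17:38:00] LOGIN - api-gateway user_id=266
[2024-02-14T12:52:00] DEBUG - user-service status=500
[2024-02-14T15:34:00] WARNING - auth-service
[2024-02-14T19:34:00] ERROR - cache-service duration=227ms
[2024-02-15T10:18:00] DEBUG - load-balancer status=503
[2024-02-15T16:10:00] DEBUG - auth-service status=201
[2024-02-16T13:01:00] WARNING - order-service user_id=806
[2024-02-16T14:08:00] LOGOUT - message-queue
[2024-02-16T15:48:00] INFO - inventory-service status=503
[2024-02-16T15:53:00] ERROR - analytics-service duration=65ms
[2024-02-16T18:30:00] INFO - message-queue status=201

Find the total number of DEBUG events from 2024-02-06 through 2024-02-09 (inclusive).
7

To filter by date range:

1. Date range: 2024-02-06 through 2024-02-09, both dates inclusive
2. Filter for DEBUG events whose date falls in this range
3. Count matching events: 7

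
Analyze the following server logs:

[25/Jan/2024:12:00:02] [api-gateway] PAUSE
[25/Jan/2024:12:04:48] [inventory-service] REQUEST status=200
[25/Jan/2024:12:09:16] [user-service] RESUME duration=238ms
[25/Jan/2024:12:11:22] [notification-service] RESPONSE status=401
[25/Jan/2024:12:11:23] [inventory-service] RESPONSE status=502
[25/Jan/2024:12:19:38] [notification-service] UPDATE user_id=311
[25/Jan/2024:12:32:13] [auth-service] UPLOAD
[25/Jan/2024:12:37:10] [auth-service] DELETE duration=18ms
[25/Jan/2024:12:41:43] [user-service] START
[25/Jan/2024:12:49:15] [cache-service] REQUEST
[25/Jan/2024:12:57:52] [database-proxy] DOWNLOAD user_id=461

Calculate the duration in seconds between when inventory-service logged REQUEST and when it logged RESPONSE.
395

To find the time between events:

1. Locate the first REQUEST event for inventory-service: 25/Jan/2024:12:04:48
2. Locate the first RESPONSE event for inventory-service: 25/Jan/2024:12:11:23
3. Calculate the difference: 25/Jan/2024:12:11:23 - 25/Jan/2024:12:04:48 = 395 seconds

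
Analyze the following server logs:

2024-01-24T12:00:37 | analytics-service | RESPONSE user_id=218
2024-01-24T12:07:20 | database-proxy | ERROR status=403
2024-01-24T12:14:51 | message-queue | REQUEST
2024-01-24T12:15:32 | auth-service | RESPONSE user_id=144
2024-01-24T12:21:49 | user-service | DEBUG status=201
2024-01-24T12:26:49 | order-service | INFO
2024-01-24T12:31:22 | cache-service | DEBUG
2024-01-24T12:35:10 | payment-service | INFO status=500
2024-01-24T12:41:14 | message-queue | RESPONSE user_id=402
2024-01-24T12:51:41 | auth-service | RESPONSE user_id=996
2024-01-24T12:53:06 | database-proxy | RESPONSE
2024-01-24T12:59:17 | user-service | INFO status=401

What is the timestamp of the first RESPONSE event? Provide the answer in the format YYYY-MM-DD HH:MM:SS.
2024-01-24 12:00:37

To find the first event:

1. Filter for all RESPONSE events
2. Sort by timestamp
3. Select the first one
4. Timestamp: 2024-01-24 12:00:37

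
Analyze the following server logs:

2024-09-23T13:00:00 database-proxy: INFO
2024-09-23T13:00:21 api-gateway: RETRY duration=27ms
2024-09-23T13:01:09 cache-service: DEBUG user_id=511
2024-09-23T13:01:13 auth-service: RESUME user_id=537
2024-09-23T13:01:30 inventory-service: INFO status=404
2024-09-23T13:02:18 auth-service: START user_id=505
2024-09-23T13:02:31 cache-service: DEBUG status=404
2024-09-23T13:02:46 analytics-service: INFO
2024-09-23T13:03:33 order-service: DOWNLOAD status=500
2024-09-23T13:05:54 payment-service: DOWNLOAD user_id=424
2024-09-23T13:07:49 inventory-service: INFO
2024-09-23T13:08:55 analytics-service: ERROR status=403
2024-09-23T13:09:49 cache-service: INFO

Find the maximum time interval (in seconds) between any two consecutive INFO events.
303

To find the longest gap:

1. Extract all INFO events in chronological order
2. Calculate time differences between consecutive events
3. Find the maximum difference
4. Longest gap: 303 seconds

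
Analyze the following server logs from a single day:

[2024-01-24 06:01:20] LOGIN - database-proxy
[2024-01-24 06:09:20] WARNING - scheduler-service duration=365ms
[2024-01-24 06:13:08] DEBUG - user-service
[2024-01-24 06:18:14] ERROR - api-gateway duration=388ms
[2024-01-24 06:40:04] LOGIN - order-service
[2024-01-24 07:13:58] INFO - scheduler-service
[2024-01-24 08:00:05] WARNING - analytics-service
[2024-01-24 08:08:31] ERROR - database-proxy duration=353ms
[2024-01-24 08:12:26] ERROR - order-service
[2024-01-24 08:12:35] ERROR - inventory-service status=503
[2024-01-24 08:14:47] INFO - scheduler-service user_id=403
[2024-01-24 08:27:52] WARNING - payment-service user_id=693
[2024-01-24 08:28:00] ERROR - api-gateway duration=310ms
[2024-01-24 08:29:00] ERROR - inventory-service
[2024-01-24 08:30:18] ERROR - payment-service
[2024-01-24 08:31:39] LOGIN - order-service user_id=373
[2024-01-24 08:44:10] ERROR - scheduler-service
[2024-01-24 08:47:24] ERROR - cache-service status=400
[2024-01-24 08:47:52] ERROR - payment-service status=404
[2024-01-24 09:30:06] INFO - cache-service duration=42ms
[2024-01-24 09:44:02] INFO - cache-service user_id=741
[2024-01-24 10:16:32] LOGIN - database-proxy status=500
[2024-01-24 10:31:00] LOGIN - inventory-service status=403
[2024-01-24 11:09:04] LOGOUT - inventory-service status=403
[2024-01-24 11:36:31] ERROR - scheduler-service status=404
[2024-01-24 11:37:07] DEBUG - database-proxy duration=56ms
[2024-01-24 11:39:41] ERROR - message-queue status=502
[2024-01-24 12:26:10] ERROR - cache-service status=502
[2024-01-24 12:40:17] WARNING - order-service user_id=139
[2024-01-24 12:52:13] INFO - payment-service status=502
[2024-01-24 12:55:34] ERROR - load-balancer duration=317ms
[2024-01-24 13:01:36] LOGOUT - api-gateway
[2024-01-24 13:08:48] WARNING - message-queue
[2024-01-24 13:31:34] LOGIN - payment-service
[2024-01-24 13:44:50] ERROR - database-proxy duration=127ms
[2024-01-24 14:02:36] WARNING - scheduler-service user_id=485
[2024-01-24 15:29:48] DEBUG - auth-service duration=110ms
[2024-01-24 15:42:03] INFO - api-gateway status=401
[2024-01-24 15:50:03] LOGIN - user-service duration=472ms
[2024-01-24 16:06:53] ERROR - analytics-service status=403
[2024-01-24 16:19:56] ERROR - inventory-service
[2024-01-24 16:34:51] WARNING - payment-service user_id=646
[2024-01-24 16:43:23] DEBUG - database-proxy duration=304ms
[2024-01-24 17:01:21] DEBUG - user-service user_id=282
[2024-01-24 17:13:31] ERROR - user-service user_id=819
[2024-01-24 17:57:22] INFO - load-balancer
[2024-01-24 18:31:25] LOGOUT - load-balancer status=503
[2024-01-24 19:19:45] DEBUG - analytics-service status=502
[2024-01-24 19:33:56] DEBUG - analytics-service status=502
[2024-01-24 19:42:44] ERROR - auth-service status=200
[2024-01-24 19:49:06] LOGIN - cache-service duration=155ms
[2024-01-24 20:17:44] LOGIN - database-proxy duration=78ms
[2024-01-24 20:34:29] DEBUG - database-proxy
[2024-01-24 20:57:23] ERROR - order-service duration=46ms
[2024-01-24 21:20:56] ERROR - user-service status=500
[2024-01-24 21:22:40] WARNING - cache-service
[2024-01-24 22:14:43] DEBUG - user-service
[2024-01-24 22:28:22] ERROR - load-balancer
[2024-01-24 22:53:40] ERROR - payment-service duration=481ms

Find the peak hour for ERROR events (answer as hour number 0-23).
8

To find the peak hour:

1. Group all ERROR events by hour
2. Count events in each hour
3. Find hour with maximum count
4. Peak hour: 8 (with 9 events)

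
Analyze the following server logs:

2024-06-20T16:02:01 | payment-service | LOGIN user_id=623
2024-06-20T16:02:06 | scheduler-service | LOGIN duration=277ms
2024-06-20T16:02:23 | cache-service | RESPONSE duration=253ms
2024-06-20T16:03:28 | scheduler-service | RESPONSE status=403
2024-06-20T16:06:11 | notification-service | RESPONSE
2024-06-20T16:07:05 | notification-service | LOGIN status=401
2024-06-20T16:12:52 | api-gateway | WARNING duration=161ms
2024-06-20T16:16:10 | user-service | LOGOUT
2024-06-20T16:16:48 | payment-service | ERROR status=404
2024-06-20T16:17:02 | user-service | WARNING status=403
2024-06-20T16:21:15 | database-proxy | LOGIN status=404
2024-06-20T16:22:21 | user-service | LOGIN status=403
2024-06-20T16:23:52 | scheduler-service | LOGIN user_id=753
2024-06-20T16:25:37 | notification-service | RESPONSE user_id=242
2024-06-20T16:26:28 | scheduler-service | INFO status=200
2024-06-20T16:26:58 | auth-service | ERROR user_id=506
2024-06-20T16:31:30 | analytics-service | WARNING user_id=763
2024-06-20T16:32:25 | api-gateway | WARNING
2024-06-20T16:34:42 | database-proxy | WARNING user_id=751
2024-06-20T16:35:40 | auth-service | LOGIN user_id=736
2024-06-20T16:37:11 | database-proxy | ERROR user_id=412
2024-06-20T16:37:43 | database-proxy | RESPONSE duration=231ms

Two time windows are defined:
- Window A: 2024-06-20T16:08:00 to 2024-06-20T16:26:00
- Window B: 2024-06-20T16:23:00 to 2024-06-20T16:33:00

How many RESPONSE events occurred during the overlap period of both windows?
1

To find overlap events:

1. Window A: 2024-06-20T16:08:00 to 2024-06-20T16:26:00
2. Window B: 2024-06-20T16:23:00 to 2024-06-20T16:33:00
3. Overlap period: 2024-06-20T16:23:00 to 2024-06-20T16:26:00
4. Count RESPONSE events in overlap: 1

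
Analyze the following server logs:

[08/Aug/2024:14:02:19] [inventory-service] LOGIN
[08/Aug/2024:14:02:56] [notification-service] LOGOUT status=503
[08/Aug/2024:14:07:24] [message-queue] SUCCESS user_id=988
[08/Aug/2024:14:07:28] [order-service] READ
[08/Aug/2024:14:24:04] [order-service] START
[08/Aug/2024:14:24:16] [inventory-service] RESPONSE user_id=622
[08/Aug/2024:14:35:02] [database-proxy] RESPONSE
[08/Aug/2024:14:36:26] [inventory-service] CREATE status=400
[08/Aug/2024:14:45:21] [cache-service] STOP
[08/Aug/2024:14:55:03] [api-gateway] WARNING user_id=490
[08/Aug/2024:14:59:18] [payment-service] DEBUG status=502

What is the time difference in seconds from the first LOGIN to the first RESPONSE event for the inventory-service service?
1317

To find the time between events:

1. Locate the first LOGIN event for inventory-service: 08/Aug/2024:14:02:19
2. Locate the first RESPONSE event for inventory-service: 08/Aug/2024:14:24:16
3. Calculate the difference: 08/Aug/2024:14:24:16 - 08/Aug/2024:14:02:19 = 1317 seconds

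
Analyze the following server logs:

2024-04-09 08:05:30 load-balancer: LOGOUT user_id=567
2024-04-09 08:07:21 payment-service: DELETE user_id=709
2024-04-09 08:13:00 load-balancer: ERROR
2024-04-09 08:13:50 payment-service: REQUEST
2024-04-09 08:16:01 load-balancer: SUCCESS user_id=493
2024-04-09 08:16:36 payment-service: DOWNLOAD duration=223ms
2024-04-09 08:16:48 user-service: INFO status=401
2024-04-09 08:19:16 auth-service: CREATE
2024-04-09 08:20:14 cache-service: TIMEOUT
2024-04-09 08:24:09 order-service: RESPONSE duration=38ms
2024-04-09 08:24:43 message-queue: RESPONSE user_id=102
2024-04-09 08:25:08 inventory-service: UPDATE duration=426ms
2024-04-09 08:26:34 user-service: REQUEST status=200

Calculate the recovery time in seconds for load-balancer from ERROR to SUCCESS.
181

To calculate recovery time:

1. Find ERROR event for load-balancer: 2024-04-09 08:13:00
2. Find next SUCCESS event for load-balancer: 2024-04-09 08:16:01
3. Recovery time: 2024-04-09 08:16:01 - 2024-04-09 08:13:00 = 181 seconds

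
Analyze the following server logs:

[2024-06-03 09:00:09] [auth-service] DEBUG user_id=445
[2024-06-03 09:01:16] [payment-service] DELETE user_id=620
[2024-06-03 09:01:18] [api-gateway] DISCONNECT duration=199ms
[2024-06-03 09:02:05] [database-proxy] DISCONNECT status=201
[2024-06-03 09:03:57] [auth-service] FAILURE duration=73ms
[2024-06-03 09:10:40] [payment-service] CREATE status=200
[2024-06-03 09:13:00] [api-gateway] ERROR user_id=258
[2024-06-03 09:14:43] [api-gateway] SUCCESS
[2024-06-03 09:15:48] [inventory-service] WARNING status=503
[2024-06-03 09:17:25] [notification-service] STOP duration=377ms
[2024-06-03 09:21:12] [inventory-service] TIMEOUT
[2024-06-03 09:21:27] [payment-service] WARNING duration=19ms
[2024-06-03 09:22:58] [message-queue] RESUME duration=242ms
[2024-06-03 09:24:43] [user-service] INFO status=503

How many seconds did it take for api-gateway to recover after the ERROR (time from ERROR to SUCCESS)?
103

To calculate recovery time:

1. Find ERROR event for api-gateway: 2024-06-03 09:13:00
2. Find next SUCCESS event for api-gateway: 2024-06-03 09:14:43
3. Recovery time: 2024-06-03 09:14:43 - 2024-06-03 09:13:00 = 103 seconds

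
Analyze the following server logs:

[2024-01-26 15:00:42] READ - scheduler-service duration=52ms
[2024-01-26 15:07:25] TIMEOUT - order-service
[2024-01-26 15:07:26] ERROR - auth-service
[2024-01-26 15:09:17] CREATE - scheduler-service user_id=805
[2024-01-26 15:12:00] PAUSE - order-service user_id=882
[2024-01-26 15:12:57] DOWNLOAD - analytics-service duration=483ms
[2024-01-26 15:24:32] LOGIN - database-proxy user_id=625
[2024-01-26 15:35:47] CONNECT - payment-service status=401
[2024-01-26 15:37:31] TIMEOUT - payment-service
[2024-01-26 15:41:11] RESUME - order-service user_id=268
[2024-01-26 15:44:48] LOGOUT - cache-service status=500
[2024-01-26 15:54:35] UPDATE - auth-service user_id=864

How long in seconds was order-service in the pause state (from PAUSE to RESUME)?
1751

To calculate state duration:

1. Find PAUSE event for order-service: 2024-01-26 15:12:00
2. Find RESUME event for order-service: 2024-01-26 15:41:11
3. Calculate duration: 2024-01-26 15:41:11 - 2024-01-26 15:12:00 = 1751 seconds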